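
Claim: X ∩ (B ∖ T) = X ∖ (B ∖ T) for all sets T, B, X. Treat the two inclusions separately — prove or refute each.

Neither inclusion holds.

(⟹) This inclusion fails. Take T = ∅, B = {1}, X = {1}; then 1 ∈ X ∩ (B ∖ T) but 1 ∉ X ∖ (B ∖ T).

(⟸) This inclusion fails. Take T = ∅, B = ∅, X = {1}; then 1 ∈ X ∖ (B ∖ T) but 1 ∉ X ∩ (B ∖ T).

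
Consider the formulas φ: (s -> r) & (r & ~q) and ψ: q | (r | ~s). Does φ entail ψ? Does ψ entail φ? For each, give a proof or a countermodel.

(⟸) This fails. Under q = F, s = F, r = F, the left side is false but the right side is true.

(⟹) Assume the antecedent. If q is true, the antecedent cannot hold. If q is false, the antecedent forces (q = F, s = F, r = T) or (q = F, s = T, r = T), and q | (r | ~s) holds there. Either way q | (r | ~s) holds.

Only the forward implication holds.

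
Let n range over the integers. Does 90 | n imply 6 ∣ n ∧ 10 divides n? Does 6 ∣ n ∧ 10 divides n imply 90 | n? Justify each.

Forward direction. If 90 ∣ n, write n = 90q. Since 90 = 15·6, n = 6·(15q), so 6 ∣ n; and since 90 = 9·10, n = 10·(9q), so 10 ∣ n.

Converse. This fails: take n = 30. Both 6 ∣ 30 and 10 ∣ 30, yet 30 is not a multiple of 90 (since 30 = 0·90 + 30), so 90 ∤ 30.

Only the forward direction holds.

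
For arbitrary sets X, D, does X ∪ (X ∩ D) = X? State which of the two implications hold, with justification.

(⊆) Let x ∈ X ∪ (X ∩ D). Then either x ∈ X and x ∉ D; or x ∈ X ∩ D. In each case x ∈ X, so X ∪ (X ∩ D) ⊆ X.

(⊇) Let x ∈ X. Then either x ∈ X and x ∉ D; or x ∈ X ∩ D. In each case x ∈ X ∪ (X ∩ D), so X ⊆ X ∪ (X ∩ D).

The two sets are equal.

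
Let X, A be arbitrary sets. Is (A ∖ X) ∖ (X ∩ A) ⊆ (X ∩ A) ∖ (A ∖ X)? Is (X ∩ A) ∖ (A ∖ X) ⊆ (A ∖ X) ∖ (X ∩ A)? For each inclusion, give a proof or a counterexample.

Both inclusions fail.

(⟹) This inclusion fails. Take X = ∅, A = {1}; then 1 ∈ (A ∖ X) ∖ (X ∩ A) but 1 ∉ (X ∩ A) ∖ (A ∖ X).

(⟸) This inclusion fails. Take X = {1}, A = {1}; then 1 ∈ (X ∩ A) ∖ (A ∖ X) but 1 ∉ (A ∖ X) ∖ (X ∩ A).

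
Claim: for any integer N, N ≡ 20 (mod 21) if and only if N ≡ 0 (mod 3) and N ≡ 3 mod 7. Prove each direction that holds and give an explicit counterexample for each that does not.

Neither implication holds.

(⟹) This fails: N = 20 gives 20 ≡ 20 (mod 21) but 20 ≡ 2 (mod 3), so the conjunction on the right does not hold.

(⟸) This fails: N = 3 satisfies both congruences on the right (3 ≡ 0 mod 3 and 3 ≡ 3 mod 7) yet 3 ≡ 3 (mod 21), not 20.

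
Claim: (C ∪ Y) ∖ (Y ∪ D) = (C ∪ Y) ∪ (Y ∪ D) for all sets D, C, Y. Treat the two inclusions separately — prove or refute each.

Forward inclusion. Let x ∈ (C ∪ Y) ∖ (Y ∪ D). Then x ∈ C and x ∉ D, Y, from which x ∈ (C ∪ Y) ∪ (Y ∪ D).

Reverse inclusion. This inclusion fails. Take D = {1}, C = ∅, Y = ∅; then 1 ∈ (C ∪ Y) ∪ (Y ∪ D) but 1 ∉ (C ∪ Y) ∖ (Y ∪ D).

The sets are not equal: only the forward inclusion holds.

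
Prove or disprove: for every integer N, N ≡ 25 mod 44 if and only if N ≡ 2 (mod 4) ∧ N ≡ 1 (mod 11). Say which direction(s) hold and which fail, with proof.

[⇒] This fails: N = 25 gives 25 ≡ 25 (mod 44) but 25 ≡ 1 (mod 4), so the conjunction on the right does not hold.

[⇐] This fails: N = 34 satisfies both congruences on the right (34 ≡ 2 mod 4 and 34 ≡ 1 mod 11) yet 34 ≡ 34 (mod 44), not 25.

(⇒) fails and (⇐) fails.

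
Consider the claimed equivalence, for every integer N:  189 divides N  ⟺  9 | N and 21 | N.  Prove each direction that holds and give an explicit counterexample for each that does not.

[⇒] If 189 ∣ N, write N = 189q. Since 189 = 21·9, N = 9·(21q), so 9 ∣ N; and since 189 = 9·21, N = 21·(9q), so 21 ∣ N.

[⇐] This fails: take N = 63. Both 9 ∣ 63 and 21 ∣ 63, yet 63 is not a multiple of 189 (since 63 = 0·189 + 63), so 189 ∤ 63.

The forward direction holds; the converse fails.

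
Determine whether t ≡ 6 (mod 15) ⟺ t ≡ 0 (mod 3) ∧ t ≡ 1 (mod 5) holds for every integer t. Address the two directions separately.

Equivalent; both directions hold.

(⟹) Suppose t ≡ 6 (mod 15); write t = 15j + 6. Since 3 ∣ 15, reducing mod 3 gives t ≡ 6 ≡ 0 (mod 3); since 5 ∣ 15, reducing mod 5 gives t ≡ 6 ≡ 1 (mod 5).

(⟸) Conversely, if t ≡ 0 (mod 3) and t ≡ 1 (mod 5), then by the Chinese remainder theorem t ≡ 6 (mod 15). This is exactly t ≡ 6 (mod 15).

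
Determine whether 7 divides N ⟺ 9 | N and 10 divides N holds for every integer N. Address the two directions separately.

(⇒) fails and (⇐) fails.

[⇒] This fails: take N = 7. Certainly 7 ∣ 7, but 9 ∤ 7.

[⇐] This fails: take N = 90. Both 9 ∣ 90 and 10 ∣ 90, yet 90 is not a multiple of 7 (since 90 = 12·7 + 6), so 7 ∤ 90.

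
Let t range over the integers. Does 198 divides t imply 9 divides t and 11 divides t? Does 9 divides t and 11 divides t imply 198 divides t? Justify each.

Only the forward implication holds.

(←) This fails: take t = 99. Both 9 ∣ 99 and 11 ∣ 99, yet 99 is not a multiple of 198 (since 99 = 0·198 + 99), so 198 ∤ 99.

(→) If 198 ∣ t, write t = 198q. Since 198 = 22·9, t = 9·(22q), so 9 ∣ t; and since 198 = 18·11, t = 11·(18q), so 11 ∣ t.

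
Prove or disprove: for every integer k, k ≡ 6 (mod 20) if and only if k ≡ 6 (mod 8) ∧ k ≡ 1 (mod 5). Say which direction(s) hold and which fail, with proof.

(⇒) fails; (⇐) holds.

(⇒) This fails: k = 26 gives 26 ≡ 6 (mod 20) but 26 ≡ 2 (mod 8), so the conjunction on the right does not hold.

(⇐) Conversely, if k ≡ 6 (mod 8) and k ≡ 1 (mod 5), then by the Chinese remainder theorem k ≡ 6 (mod 40). Since 6 ≡ 6 (mod 20) and 20 ∣ 40, we get k ≡ 6 (mod 20).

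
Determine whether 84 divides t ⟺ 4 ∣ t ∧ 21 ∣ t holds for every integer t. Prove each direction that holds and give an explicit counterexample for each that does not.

Equivalent; both directions hold.

(⇐) Suppose 4 ∣ t and 21 ∣ t. Any common multiple of 4 and 21 is a multiple of their lcm; here gcd(4, 21) = 1, so lcm(4, 21) = 4·21 = 84, so 84 ∣ t.

(⇒) If 84 ∣ t, write t = 84q. Since 84 = 21·4, t = 4·(21q), so 4 ∣ t; and since 84 = 4·21, t = 21·(4q), so 21 ∣ t.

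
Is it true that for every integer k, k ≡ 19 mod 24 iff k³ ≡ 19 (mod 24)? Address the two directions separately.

(⇐) Suppose k³ ≡ 19 (mod 24). The only residue r in {0, …, 23} with r³ ≡ 19 (mod 24) is r = 19, so k ≡ 19 (mod 24).

(⇒) Suppose k ≡ 19 mod 24. Write k = 24j + 19. Then (24j + 19)³ = 13824j³ + 32832j² + 25992j + 6859 = 24(576j³ + 1368j² + 1083j + 285) + 19, so k³ ≡ 19 (mod 24).

The biconditional holds.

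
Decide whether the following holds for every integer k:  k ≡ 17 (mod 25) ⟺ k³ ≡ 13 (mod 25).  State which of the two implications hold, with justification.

Both implications hold.

(⇒) Suppose k ≡ 17 (mod 25). Write k = 25j + 17. Then (25j + 17)³ = 15625j³ + 31875j² + 21675j + 4913 = 25(625j³ + 1275j² + 867j + 196) + 13, so k³ ≡ 13 (mod 25).

(⇐) Conversely, suppose k³ ≡ 13 (mod 25). The only residue r in {0, …, 24} with r³ ≡ 13 (mod 25) is r = 17, so k ≡ 17 (mod 25).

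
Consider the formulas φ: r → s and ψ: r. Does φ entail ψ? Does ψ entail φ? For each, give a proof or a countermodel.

(⇒) This fails. Under r = F, s = F, the left side is true but the right side is false.

(⇐) This fails. Under r = T, s = F, the left side is false but the right side is true.

Both directions fail.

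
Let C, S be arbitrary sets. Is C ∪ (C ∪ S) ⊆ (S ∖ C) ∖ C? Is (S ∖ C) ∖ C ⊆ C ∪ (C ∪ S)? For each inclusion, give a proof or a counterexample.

(⊆) fails; (⊇) holds.

(⟹) This inclusion fails. Take C = {1}, S = ∅; then 1 ∈ C ∪ (C ∪ S) but 1 ∉ (S ∖ C) ∖ C.

(⟸) Let x ∈ (S ∖ C) ∖ C. Then x ∈ S and x ∉ C, from which x ∈ C ∪ (C ∪ S).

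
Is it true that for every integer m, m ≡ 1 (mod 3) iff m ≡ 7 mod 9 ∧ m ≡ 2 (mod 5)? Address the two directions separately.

Converse. If m ≡ 7 (mod 9) and m ≡ 2 (mod 5), then by the Chinese remainder theorem m ≡ 7 (mod 45). Since 7 ≡ 1 (mod 3) and 3 ∣ 45, we get m ≡ 1 (mod 3).

Forward direction. This fails: m = 1 gives 1 ≡ 1 (mod 3) but 1 ≡ 1 (mod 9), so the conjunction on the right does not hold.

Only the reverse direction holds.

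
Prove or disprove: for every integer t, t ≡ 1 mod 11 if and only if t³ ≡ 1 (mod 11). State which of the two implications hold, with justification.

[⇒] Suppose t ≡ 1 mod 11. Write t = 11j + 1. Then (11j + 1)³ = 1331j³ + 363j² + 33j + 1 = 11(121j³ + 33j² + 3j) + 1, so t³ ≡ 1 (mod 11).

[⇐] For the converse, argue contrapositively. If t ≢ 1 (mod 11), then t is congruent to one of 0, 2, 3, 4, 5, 6, 7, 8, 9, 10 modulo 11, and these give t³ ≡ 0, 8, 5, 9, 4, 7, 2, 6, 3, 10 respectively — never 1.

Both directions hold; the statement is true.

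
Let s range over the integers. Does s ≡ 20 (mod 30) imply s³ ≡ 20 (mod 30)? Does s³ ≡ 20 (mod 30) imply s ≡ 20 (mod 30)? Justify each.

[⇒] Suppose s ≡ 20 (mod 30). Write s = 30j + 20. Then (30j + 20)³ = 27000j³ + 54000j² + 36000j + 8000 = 30(900j³ + 1800j² + 1200j + 266) + 20, so s³ ≡ 20 (mod 30).

[⇐] Conversely, suppose s³ ≡ 20 (mod 30). The only residue r in {0, …, 29} with r³ ≡ 20 (mod 30) is r = 20, so s ≡ 20 (mod 30).

Both directions hold.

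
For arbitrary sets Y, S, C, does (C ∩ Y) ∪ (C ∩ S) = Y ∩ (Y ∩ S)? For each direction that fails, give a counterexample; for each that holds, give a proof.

(⊆) This inclusion fails. Take Y = {1}, S = ∅, C = {1}; then 1 ∈ (C ∩ Y) ∪ (C ∩ S) but 1 ∉ Y ∩ (Y ∩ S).

(⊇) This inclusion fails. Take Y = {1}, S = {1}, C = ∅; then 1 ∈ Y ∩ (Y ∩ S) but 1 ∉ (C ∩ Y) ∪ (C ∩ S).

Neither inclusion holds.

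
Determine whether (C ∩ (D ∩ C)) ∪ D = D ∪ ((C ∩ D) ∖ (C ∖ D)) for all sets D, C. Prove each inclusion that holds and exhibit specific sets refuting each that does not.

Reverse inclusion. Let x ∈ D ∪ ((C ∩ D) ∖ (C ∖ D)). Then either x ∈ D and x ∉ C; or x ∈ D ∩ C. In each case x ∈ (C ∩ (D ∩ C)) ∪ D, so D ∪ ((C ∩ D) ∖ (C ∖ D)) ⊆ (C ∩ (D ∩ C)) ∪ D.

Forward inclusion. Let x ∈ (C ∩ (D ∩ C)) ∪ D. Then either x ∈ D and x ∉ C; or x ∈ D ∩ C. In each case x ∈ D ∪ ((C ∩ D) ∖ (C ∖ D)), so (C ∩ (D ∩ C)) ∪ D ⊆ D ∪ ((C ∩ D) ∖ (C ∖ D)).

Both inclusions hold; the sets are equal.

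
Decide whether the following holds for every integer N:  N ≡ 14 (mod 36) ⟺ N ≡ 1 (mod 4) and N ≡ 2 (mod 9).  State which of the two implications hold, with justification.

Neither direction holds.

(→) This fails: N = 14 gives 14 ≡ 14 (mod 36) but 14 ≡ 2 (mod 4), so the conjunction on the right does not hold.

(←) This fails: N = 29 satisfies both congruences on the right (29 ≡ 1 mod 4 and 29 ≡ 2 mod 9) yet 29 ≡ 29 (mod 36), not 14.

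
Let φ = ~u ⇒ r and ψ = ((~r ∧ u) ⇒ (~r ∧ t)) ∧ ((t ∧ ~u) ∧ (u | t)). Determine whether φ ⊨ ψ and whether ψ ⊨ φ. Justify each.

Neither implication holds.

(→) This fails. Under r = T, t = F, u = F, the left side is true but the right side is false.

(←) This fails. Under r = F, t = T, u = F, the left side is false but the right side is true.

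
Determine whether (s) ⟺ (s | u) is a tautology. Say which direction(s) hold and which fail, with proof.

Not equivalent: only (⇒) holds.

(⟹) Assume the antecedent. If u is true, s | u reduces to true regardless of the other variables. If u is false, the antecedent forces (u = F, s = T), and s | u holds there. Either way s | u holds.

(⟸) This fails. Under u = T, s = F, the left side is false but the right side is true.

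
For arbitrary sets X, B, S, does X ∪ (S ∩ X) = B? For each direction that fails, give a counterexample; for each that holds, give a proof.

Forward inclusion. This inclusion fails. Take X = {1}, B = ∅, S = ∅; then 1 ∈ X ∪ (S ∩ X) but 1 ∉ B.

Reverse inclusion. This inclusion fails. Take X = ∅, B = {1}, S = ∅; then 1 ∈ B but 1 ∉ X ∪ (S ∩ X).

(⊆) fails and (⊇) fails.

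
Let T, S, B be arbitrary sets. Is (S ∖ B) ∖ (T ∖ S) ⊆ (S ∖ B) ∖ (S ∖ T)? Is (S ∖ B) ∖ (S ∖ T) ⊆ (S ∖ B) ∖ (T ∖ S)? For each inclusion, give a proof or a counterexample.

Forward inclusion. This inclusion fails. Take T = ∅, S = {1}, B = ∅; then 1 ∈ (S ∖ B) ∖ (T ∖ S) but 1 ∉ (S ∖ B) ∖ (S ∖ T).

Reverse inclusion. Let x ∈ (S ∖ B) ∖ (S ∖ T). Then x ∈ T ∩ S and x ∉ B, from which x ∈ (S ∖ B) ∖ (T ∖ S).

The sets are not equal: only the reverse inclusion holds.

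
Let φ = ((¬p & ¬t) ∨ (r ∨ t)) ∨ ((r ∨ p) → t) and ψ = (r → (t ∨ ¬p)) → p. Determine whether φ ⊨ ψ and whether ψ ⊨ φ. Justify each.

Both directions fail.

(→) This fails. Under t = F, r = F, p = F, the left side is true but the right side is false.

(←) This fails. Under t = F, r = F, p = T, the left side is false but the right side is true.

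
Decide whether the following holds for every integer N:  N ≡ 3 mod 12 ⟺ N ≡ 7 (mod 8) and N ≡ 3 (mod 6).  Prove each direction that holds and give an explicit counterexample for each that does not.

[⇒] This fails: N = 3 gives 3 ≡ 3 (mod 12) but 3 ≡ 3 (mod 8), so the conjunction on the right does not hold.

[⇐] Conversely, if N ≡ 7 (mod 8) and N ≡ 3 (mod 6), then by the Chinese remainder theorem N ≡ 15 (mod 24). Since 15 ≡ 3 (mod 12) and 12 ∣ 24, we get N ≡ 3 (mod 12).

Only the converse holds.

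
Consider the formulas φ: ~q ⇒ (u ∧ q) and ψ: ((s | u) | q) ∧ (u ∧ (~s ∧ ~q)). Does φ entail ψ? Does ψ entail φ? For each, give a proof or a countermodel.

Neither direction holds.

(⇒) This fails. Under u = F, s = F, q = T, the left side is true but the right side is false.

(⇐) This fails. Under u = T, s = F, q = F, the left side is false but the right side is true.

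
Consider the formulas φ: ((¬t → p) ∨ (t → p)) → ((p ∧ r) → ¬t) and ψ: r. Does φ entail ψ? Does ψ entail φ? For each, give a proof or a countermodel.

Neither direction holds.

(→) This fails. Under r = F, t = F, p = F, the left side is true but the right side is false.

(←) This fails. Under r = T, t = T, p = T, the left side is false but the right side is true.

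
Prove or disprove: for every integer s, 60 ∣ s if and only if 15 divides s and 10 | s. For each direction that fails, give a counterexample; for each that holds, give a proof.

(→) If 60 ∣ s, write s = 60q. Since 60 = 4·15, s = 15·(4q), so 15 ∣ s; and since 60 = 6·10, s = 10·(6q), so 10 ∣ s.

(←) This fails: take s = 30. Both 15 ∣ 30 and 10 ∣ 30, yet 30 is not a multiple of 60 (since 30 = 0·60 + 30), so 60 ∤ 30.

The forward direction holds; the converse fails.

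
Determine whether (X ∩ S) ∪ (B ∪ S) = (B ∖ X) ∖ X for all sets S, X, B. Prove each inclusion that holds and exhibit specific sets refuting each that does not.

(⊆) fails; (⊇) holds.

Forward inclusion. This inclusion fails. Take S = {1}, X = ∅, B = ∅; then 1 ∈ (X ∩ S) ∪ (B ∪ S) but 1 ∉ (B ∖ X) ∖ X.

Reverse inclusion. Let x ∈ (B ∖ X) ∖ X. Then either x ∈ B and x ∉ S, X; or x ∈ S ∩ B and x ∉ X. In each case x ∈ (X ∩ S) ∪ (B ∪ S), so (B ∖ X) ∖ X ⊆ (X ∩ S) ∪ (B ∪ S).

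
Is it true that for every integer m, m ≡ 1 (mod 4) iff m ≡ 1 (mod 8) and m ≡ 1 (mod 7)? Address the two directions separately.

Not equivalent: only (⇐) holds.

(→) This fails: m = 33 gives 33 ≡ 1 (mod 4) but 33 ≡ 5 (mod 7), so the conjunction on the right does not hold.

(←) Conversely, if m ≡ 1 (mod 8) and m ≡ 1 (mod 7), then by the Chinese remainder theorem m ≡ 1 (mod 56). Since 1 ≡ 1 (mod 4) and 4 ∣ 56, we get m ≡ 1 (mod 4).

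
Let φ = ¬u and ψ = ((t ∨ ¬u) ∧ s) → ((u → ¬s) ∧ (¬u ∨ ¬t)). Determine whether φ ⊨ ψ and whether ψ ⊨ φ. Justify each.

The forward direction holds; the converse fails.

Forward direction. Assume the antecedent. If u is true, the antecedent cannot hold. If u is false, the consequent reduces to true regardless of the other variables. Either way the consequent holds.

Converse. This fails. Under u = T, t = F, s = F, the left side is false but the right side is true.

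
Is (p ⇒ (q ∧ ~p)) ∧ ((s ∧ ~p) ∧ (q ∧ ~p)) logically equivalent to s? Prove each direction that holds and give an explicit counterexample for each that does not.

Converse. This fails. Under p = F, s = T, q = F, the left side is false but the right side is true.

Forward direction. Assume the antecedent. If p is true, the antecedent cannot hold. If p is false, the antecedent forces (p = F, s = T, q = T), and s holds there. Either way s holds.

The forward direction holds; the converse fails.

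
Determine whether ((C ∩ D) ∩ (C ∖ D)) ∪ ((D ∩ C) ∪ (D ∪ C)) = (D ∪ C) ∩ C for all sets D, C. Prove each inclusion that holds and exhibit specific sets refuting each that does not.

(⊆) This inclusion fails. Take D = {1}, C = ∅; then 1 ∈ ((C ∩ D) ∩ (C ∖ D)) ∪ ((D ∩ C) ∪ (D ∪ C)) but 1 ∉ (D ∪ C) ∩ C.

(⊇) Let x ∈ (D ∪ C) ∩ C. Then either x ∈ C and x ∉ D; or x ∈ D ∩ C. In each case x ∈ ((C ∩ D) ∩ (C ∖ D)) ∪ ((D ∩ C) ∪ (D ∪ C)), so (D ∪ C) ∩ C ⊆ ((C ∩ D) ∩ (C ∖ D)) ∪ ((D ∩ C) ∪ (D ∪ C)).

(⊆) fails; (⊇) holds.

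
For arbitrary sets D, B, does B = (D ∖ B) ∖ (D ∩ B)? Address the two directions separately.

(⊆) fails and (⊇) fails.

(⟹) This inclusion fails. Take D = ∅, B = {1}; then 1 ∈ B but 1 ∉ (D ∖ B) ∖ (D ∩ B).

(⟸) This inclusion fails. Take D = {1}, B = ∅; then 1 ∈ (D ∖ B) ∖ (D ∩ B) but 1 ∉ B.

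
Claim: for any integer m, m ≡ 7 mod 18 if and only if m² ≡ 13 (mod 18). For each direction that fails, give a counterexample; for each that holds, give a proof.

(⇒) holds; (⇐) fails.

(⇒) Suppose m ≡ 7 mod 18. Write m = 18j + 7. Then (18j + 7)² = 324j² + 252j + 49 = 18(18j² + 14j + 2) + 13, so m² ≡ 13 (mod 18).

(⇐) This fails: take m = 11. Then 11² = 121 ≡ 13 (mod 18), yet 11 ≡ 11 (mod 18), not 7.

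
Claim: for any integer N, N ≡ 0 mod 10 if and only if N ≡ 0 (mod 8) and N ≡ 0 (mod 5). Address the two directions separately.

[⇐] If N ≡ 0 (mod 8) and N ≡ 0 (mod 5), then by the Chinese remainder theorem N ≡ 0 (mod 40). Since 0 ≡ 0 (mod 10) and 10 ∣ 40, we get N ≡ 0 (mod 10).

[⇒] This fails: N = 10 gives 10 ≡ 0 (mod 10) but 10 ≡ 2 (mod 8), so the conjunction on the right does not hold.

Not equivalent: only (⇐) holds.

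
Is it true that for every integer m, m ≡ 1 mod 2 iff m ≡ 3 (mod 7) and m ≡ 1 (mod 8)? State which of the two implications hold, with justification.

Not equivalent: only (⇐) holds.

Forward direction. This fails: m = 1 gives 1 ≡ 1 (mod 2) but 1 ≡ 1 (mod 7), so the conjunction on the right does not hold.

Converse. If m ≡ 3 (mod 7) and m ≡ 1 (mod 8), then by the Chinese remainder theorem m ≡ 17 (mod 56). Since 17 ≡ 1 (mod 2) and 2 ∣ 56, we get m ≡ 1 (mod 2).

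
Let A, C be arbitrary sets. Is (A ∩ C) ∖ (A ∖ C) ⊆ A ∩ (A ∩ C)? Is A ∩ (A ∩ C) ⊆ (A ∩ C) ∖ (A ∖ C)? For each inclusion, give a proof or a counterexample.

(⊆) Let x ∈ (A ∩ C) ∖ (A ∖ C). Then x ∈ A ∩ C, from which x ∈ A ∩ (A ∩ C).

(⊇) Let x ∈ A ∩ (A ∩ C). Then x ∈ A ∩ C, from which x ∈ (A ∩ C) ∖ (A ∖ C).

The two sets are equal.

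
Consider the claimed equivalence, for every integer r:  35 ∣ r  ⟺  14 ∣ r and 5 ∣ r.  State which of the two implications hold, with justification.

(⇒) This fails: take r = 35. Certainly 35 ∣ 35, but 14 ∤ 35.

(⇐) Suppose 14 ∣ r and 5 ∣ r. Any common multiple of 14 and 5 is a multiple of their lcm; here gcd(14, 5) = 1, so lcm(14, 5) = 14·5 = 70, so 70 ∣ r. Since 35 ∣ 70, it follows that 35 ∣ r.

The forward direction fails; the converse holds.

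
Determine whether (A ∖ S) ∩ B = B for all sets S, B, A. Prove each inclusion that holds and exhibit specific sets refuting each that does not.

(⊆) holds; (⊇) fails.

(⟸) This inclusion fails. Take S = ∅, B = {1}, A = ∅; then 1 ∈ B but 1 ∉ (A ∖ S) ∩ B.

(⟹) Let x ∈ (A ∖ S) ∩ B. Then x ∈ B ∩ A and x ∉ S, from which x ∈ B.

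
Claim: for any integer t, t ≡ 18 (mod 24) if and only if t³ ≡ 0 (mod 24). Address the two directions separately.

(→) Suppose t ≡ 18 (mod 24). Write t = 24j + 18. Then (24j + 18)³ = 13824j³ + 31104j² + 23328j + 5832 = 24(576j³ + 1296j² + 972j + 243) + 0, so t³ ≡ 0 (mod 24).

(←) This fails: take t = 0. Then 0³ = 0 ≡ 0 (mod 24), yet 0 ≡ 0 (mod 24), not 18.

Only the forward direction holds.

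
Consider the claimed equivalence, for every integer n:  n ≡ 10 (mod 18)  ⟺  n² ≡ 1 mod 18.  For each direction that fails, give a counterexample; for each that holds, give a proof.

(⟹) This fails: take n = 10. Then 10 ≡ 10 (mod 18), but 10² = 100 ≡ 10 (mod 18), not 1.

(⟸) This fails: take n = 1. Then 1² = 1 ≡ 1 (mod 18), yet 1 ≡ 1 (mod 18), not 10.

(⇒) fails and (⇐) fails.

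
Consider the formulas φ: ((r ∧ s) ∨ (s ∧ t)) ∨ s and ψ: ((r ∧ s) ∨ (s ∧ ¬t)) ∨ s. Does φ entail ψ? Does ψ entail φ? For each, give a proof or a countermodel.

The biconditional holds.

(⟹) Assume the antecedent. If t is true, the antecedent forces (t = T, r = F, s = T) or (t = T, r = T, s = T), and ((r ∧ s) ∨ (s ∧ ¬t)) ∨ s holds there. If t is false, the antecedent forces (t = F, r = F, s = T) or (t = F, r = T, s = T), and ((r ∧ s) ∨ (s ∧ ¬t)) ∨ s holds there. Either way ((r ∧ s) ∨ (s ∧ ¬t)) ∨ s holds.

(⟸) Assume the antecedent. If t is true, the antecedent forces (t = T, r = F, s = T) or (t = T, r = T, s = T), and ((r ∧ s) ∨ (s ∧ t)) ∨ s holds there. If t is false, the antecedent forces (t = F, r = F, s = T) or (t = F, r = T, s = T), and ((r ∧ s) ∨ (s ∧ t)) ∨ s holds there. Either way ((r ∧ s) ∨ (s ∧ t)) ∨ s holds.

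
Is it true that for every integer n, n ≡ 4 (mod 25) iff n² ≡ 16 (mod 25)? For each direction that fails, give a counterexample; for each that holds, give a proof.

(⇒) holds; (⇐) fails.

[⇐] This fails: take n = 21. Then 21² = 441 ≡ 16 (mod 25), yet 21 ≡ 21 (mod 25), not 4.

[⇒] Suppose n ≡ 4 (mod 25). Write n = 25j + 4. Then (25j + 4)² = 625j² + 200j + 16 = 25(25j² + 8j) + 16, so n² ≡ 16 (mod 25).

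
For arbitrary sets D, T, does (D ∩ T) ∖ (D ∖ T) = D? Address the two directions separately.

Only the forward inclusion holds.

Reverse inclusion. This inclusion fails. Take D = {1}, T = ∅; then 1 ∈ D but 1 ∉ (D ∩ T) ∖ (D ∖ T).

Forward inclusion. Let x ∈ (D ∩ T) ∖ (D ∖ T). Then x ∈ D ∩ T, from which x ∈ D.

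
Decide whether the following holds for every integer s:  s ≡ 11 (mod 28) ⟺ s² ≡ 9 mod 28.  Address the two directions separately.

Only the forward direction holds.

(⟹) Suppose s ≡ 11 (mod 28). Write s = 28j + 11. Then (28j + 11)² = 784j² + 616j + 121 = 28(28j² + 22j + 4) + 9, so s² ≡ 9 (mod 28).

(⟸) This fails: take s = 3. Then 3² = 9 ≡ 9 (mod 28), yet 3 ≡ 3 (mod 28), not 11.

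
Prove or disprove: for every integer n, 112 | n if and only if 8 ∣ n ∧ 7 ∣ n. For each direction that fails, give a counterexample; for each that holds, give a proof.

(⇒) If 112 ∣ n, write n = 112q. Since 112 = 14·8, n = 8·(14q), so 8 ∣ n; and since 112 = 16·7, n = 7·(16q), so 7 ∣ n.

(⇐) This fails: take n = 56. Both 8 ∣ 56 and 7 ∣ 56, yet 56 is not a multiple of 112 (since 56 = 0·112 + 56), so 112 ∤ 56.

Only the forward implication holds.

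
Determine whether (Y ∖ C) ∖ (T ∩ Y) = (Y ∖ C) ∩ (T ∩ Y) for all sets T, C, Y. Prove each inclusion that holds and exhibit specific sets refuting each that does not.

Forward inclusion. This inclusion fails. Take T = ∅, C = ∅, Y = {1}; then 1 ∈ (Y ∖ C) ∖ (T ∩ Y) but 1 ∉ (Y ∖ C) ∩ (T ∩ Y).

Reverse inclusion. This inclusion fails. Take T = {1}, C = ∅, Y = {1}; then 1 ∈ (Y ∖ C) ∩ (T ∩ Y) but 1 ∉ (Y ∖ C) ∖ (T ∩ Y).

Neither inclusion holds.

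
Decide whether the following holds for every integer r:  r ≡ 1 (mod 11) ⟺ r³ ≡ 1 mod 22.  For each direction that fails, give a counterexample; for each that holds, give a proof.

(⇒) This fails: take r = 12. Then 12 ≡ 1 (mod 11), but 12³ = 1728 ≡ 12 (mod 22), not 1.

(⇐) Conversely, the residues r modulo 22 with r³ ≡ 1 (mod 22) are exactly {1}, and each is ≡ 1 (mod 11).

Not equivalent: only (⇐) holds.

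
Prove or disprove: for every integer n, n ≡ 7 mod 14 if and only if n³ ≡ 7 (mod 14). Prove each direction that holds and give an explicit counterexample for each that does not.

(⟹) Suppose n ≡ 7 mod 14. Write n = 14j + 7. Then (14j + 7)³ = 2744j³ + 4116j² + 2058j + 343 = 14(196j³ + 294j² + 147j + 24) + 7, so n³ ≡ 7 (mod 14).

(⟸) Conversely, suppose n³ ≡ 7 (mod 14). The only residue r in {0, …, 13} with r³ ≡ 7 (mod 14) is r = 7, so n ≡ 7 (mod 14).

Both implications hold.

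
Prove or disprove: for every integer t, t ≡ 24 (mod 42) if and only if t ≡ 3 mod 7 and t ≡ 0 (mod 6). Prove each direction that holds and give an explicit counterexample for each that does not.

(←) If t ≡ 3 (mod 7) and t ≡ 0 (mod 6), then by the Chinese remainder theorem t ≡ 24 (mod 42). This is exactly t ≡ 24 (mod 42).

(→) Suppose t ≡ 24 (mod 42); write t = 42j + 24. Since 7 ∣ 42, reducing mod 7 gives t ≡ 24 ≡ 3 (mod 7); since 6 ∣ 42, reducing mod 6 gives t ≡ 24 ≡ 0 (mod 6).

Both implications hold.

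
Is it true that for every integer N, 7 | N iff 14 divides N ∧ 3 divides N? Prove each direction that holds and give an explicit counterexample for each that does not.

Only the converse holds.

Converse. Suppose 14 ∣ N and 3 ∣ N. Any common multiple of 14 and 3 is a multiple of their lcm; here gcd(14, 3) = 1, so lcm(14, 3) = 14·3 = 42, so 42 ∣ N. Since 7 ∣ 42, it follows that 7 ∣ N.

Forward direction. This fails: take N = 7. Certainly 7 ∣ 7, but 14 ∤ 7.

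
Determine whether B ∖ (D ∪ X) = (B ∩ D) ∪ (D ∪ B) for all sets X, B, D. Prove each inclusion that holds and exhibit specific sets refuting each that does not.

Forward inclusion. Let x ∈ B ∖ (D ∪ X). Then x ∈ B and x ∉ X, D, from which x ∈ (B ∩ D) ∪ (D ∪ B).

Reverse inclusion. This inclusion fails. Take X = {1}, B = {1}, D = ∅; then 1 ∈ (B ∩ D) ∪ (D ∪ B) but 1 ∉ B ∖ (D ∪ X).

Only the forward inclusion holds.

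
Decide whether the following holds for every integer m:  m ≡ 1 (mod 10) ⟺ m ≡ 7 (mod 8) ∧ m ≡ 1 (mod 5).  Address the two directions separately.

Not equivalent: only (⇐) holds.

(⟹) This fails: m = 1 gives 1 ≡ 1 (mod 10) but 1 ≡ 1 (mod 8), so the conjunction on the right does not hold.

(⟸) Conversely, if m ≡ 7 (mod 8) and m ≡ 1 (mod 5), then by the Chinese remainder theorem m ≡ 31 (mod 40). Since 31 ≡ 1 (mod 10) and 10 ∣ 40, we get m ≡ 1 (mod 10).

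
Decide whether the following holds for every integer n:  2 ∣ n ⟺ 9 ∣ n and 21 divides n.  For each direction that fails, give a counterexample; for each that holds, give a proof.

Neither direction holds.

(→) This fails: take n = 2. Certainly 2 ∣ 2, but 9 ∤ 2.

(←) This fails: take n = 63. Both 9 ∣ 63 and 21 ∣ 63, yet 63 is not a multiple of 2 (since 63 = 31·2 + 1), so 2 ∤ 63.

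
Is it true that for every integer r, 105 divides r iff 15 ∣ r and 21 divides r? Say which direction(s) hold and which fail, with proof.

Both implications hold.

(⇒) If 105 ∣ r, write r = 105q. Since 105 = 7·15, r = 15·(7q), so 15 ∣ r; and since 105 = 5·21, r = 21·(5q), so 21 ∣ r.

(⇐) Suppose 15 ∣ r and 21 ∣ r. Any common multiple of 15 and 21 is a multiple of their lcm; here lcm(15, 21) = 15·21/gcd(15, 21) = 315/3 = 105, so 105 ∣ r.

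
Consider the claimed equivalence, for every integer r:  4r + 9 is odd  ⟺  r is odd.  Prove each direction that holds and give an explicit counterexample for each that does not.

(⇒) fails; (⇐) holds.

(→) This fails: take r = 6. Then 4r + 9 = 33, which is odd, yet r = 6 is even, not odd.

(←) Suppose r is odd. Since 4 is even, 4r is even for every r, so 4r + 9 has the same parity as 9, which is odd. Hence 4r + 9 is odd.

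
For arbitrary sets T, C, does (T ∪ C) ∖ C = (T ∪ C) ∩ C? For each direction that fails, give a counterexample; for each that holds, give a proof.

(⟹) This inclusion fails. Take T = {1}, C = ∅; then 1 ∈ (T ∪ C) ∖ C but 1 ∉ (T ∪ C) ∩ C.

(⟸) This inclusion fails. Take T = ∅, C = {1}; then 1 ∈ (T ∪ C) ∩ C but 1 ∉ (T ∪ C) ∖ C.

(⊆) fails and (⊇) fails.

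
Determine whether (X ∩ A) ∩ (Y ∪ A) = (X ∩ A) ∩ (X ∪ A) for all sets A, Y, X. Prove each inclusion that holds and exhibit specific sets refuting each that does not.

Forward inclusion. Let x ∈ (X ∩ A) ∩ (Y ∪ A). Then either x ∈ A ∩ X and x ∉ Y; or x ∈ A ∩ Y ∩ X. In each case x ∈ (X ∩ A) ∩ (X ∪ A), so (X ∩ A) ∩ (Y ∪ A) ⊆ (X ∩ A) ∩ (X ∪ A).

Reverse inclusion. Let x ∈ (X ∩ A) ∩ (X ∪ A). Then either x ∈ A ∩ X and x ∉ Y; or x ∈ A ∩ Y ∩ X. In each case x ∈ (X ∩ A) ∩ (Y ∪ A), so (X ∩ A) ∩ (X ∪ A) ⊆ (X ∩ A) ∩ (Y ∪ A).

Both inclusions hold; the sets are equal.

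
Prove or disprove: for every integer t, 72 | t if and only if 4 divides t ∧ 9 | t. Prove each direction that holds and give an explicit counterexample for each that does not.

(⇒) holds; (⇐) fails.

Forward direction. If 72 ∣ t, write t = 72q. Since 72 = 18·4, t = 4·(18q), so 4 ∣ t; and since 72 = 8·9, t = 9·(8q), so 9 ∣ t.

Converse. This fails: take t = 36. Both 4 ∣ 36 and 9 ∣ 36, yet 36 is not a multiple of 72 (since 36 = 0·72 + 36), so 72 ∤ 36.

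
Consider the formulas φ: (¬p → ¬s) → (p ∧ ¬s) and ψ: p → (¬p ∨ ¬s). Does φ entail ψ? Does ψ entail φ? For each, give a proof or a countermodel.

(⇒) Assume the antecedent. If s is true, the antecedent forces (s = T, p = F), and p → (¬p ∨ ¬s) holds there. If s is false, p → (¬p ∨ ¬s) reduces to true regardless of the other variables. Either way p → (¬p ∨ ¬s) holds.

(⇐) This fails. Under s = F, p = F, the left side is false but the right side is true.

Not equivalent: only (⇒) holds.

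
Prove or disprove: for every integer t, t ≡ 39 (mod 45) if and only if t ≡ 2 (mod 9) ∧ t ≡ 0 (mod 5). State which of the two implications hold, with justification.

(→) This fails: t = 39 gives 39 ≡ 39 (mod 45) but 39 ≡ 3 (mod 9), so the conjunction on the right does not hold.

(←) This fails: t = 20 satisfies both congruences on the right (20 ≡ 2 mod 9 and 20 ≡ 0 mod 5) yet 20 ≡ 20 (mod 45), not 39.

Both directions fail.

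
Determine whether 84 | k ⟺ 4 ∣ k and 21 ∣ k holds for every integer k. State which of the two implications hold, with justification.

Forward direction. If 84 ∣ k, write k = 84q. Since 84 = 21·4, k = 4·(21q), so 4 ∣ k; and since 84 = 4·21, k = 21·(4q), so 21 ∣ k.

Converse. Suppose 4 ∣ k and 21 ∣ k. Any common multiple of 4 and 21 is a multiple of their lcm; here gcd(4, 21) = 1, so lcm(4, 21) = 4·21 = 84, so 84 ∣ k.

Both implications hold.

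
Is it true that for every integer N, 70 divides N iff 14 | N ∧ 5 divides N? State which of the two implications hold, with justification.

Both implications hold.

Converse. Suppose 14 ∣ N and 5 ∣ N. Any common multiple of 14 and 5 is a multiple of their lcm; here gcd(14, 5) = 1, so lcm(14, 5) = 14·5 = 70, so 70 ∣ N.

Forward direction. If 70 ∣ N, write N = 70q. Since 70 = 5·14, N = 14·(5q), so 14 ∣ N; and since 70 = 14·5, N = 5·(14q), so 5 ∣ N.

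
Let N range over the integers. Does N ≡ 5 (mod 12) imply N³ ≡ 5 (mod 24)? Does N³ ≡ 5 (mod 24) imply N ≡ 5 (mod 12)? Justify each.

Not equivalent: only (⇐) holds.

Forward direction. This fails: take N = 17. Then 17 ≡ 5 (mod 12), but 17³ = 4913 ≡ 17 (mod 24), not 5.

Converse. The residues r modulo 24 with r³ ≡ 5 (mod 24) are exactly {5}, and each is ≡ 5 (mod 12).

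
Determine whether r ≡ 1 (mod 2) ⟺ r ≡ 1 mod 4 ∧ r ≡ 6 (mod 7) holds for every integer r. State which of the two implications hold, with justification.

(⇒) fails; (⇐) holds.

(→) This fails: r = 1 gives 1 ≡ 1 (mod 2) but 1 ≡ 1 (mod 7), so the conjunction on the right does not hold.

(←) Conversely, if r ≡ 1 (mod 4) and r ≡ 6 (mod 7), then by the Chinese remainder theorem r ≡ 13 (mod 28). Since 13 ≡ 1 (mod 2) and 2 ∣ 28, we get r ≡ 1 (mod 2).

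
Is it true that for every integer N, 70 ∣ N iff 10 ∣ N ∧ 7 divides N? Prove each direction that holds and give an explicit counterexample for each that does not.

(⟹) If 70 ∣ N, write N = 70q. Since 70 = 7·10, N = 10·(7q), so 10 ∣ N; and since 70 = 10·7, N = 7·(10q), so 7 ∣ N.

(⟸) Suppose 10 ∣ N and 7 ∣ N. Any common multiple of 10 and 7 is a multiple of their lcm; here gcd(10, 7) = 1, so lcm(10, 7) = 10·7 = 70, so 70 ∣ N.

Both implications hold.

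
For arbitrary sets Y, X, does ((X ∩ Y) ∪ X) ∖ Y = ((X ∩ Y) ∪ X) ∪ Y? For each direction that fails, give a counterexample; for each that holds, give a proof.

(⟹) Let x ∈ ((X ∩ Y) ∪ X) ∖ Y. Then x ∈ X and x ∉ Y, from which x ∈ ((X ∩ Y) ∪ X) ∪ Y.

(⟸) This inclusion fails. Take Y = {1}, X = ∅; then 1 ∈ ((X ∩ Y) ∪ X) ∪ Y but 1 ∉ ((X ∩ Y) ∪ X) ∖ Y.

The sets are not equal: only the forward inclusion holds.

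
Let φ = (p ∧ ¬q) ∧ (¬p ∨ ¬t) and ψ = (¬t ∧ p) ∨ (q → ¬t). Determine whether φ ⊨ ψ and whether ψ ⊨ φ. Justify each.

Forward direction. Assume the antecedent. If t is true, the antecedent cannot hold. If t is false, (¬t ∧ p) ∨ (q → ¬t) reduces to true regardless of the other variables. Either way (¬t ∧ p) ∨ (q → ¬t) holds.

Converse. This fails. Under t = F, q = F, p = F, the left side is false but the right side is true.

Only the forward direction holds.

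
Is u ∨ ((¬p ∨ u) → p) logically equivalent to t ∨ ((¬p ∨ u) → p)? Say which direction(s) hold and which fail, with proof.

Both directions fail.

(→) This fails. Under u = T, p = F, t = F, the left side is true but the right side is false.

(←) This fails. Under u = F, p = F, t = T, the left side is false but the right side is true.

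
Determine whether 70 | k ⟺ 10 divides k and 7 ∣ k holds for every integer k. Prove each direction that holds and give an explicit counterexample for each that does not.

The biconditional holds.

[⇐] Suppose 10 ∣ k and 7 ∣ k. Any common multiple of 10 and 7 is a multiple of their lcm; here gcd(10, 7) = 1, so lcm(10, 7) = 10·7 = 70, so 70 ∣ k.

[⇒] If 70 ∣ k, write k = 70q. Since 70 = 7·10, k = 10·(7q), so 10 ∣ k; and since 70 = 10·7, k = 7·(10q), so 7 ∣ k.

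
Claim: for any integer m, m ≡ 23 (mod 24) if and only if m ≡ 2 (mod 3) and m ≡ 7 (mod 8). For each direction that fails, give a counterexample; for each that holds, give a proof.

Equivalent; both directions hold.

(⟹) Suppose m ≡ 23 (mod 24); write m = 24j + 23. Since 3 ∣ 24, reducing mod 3 gives m ≡ 23 ≡ 2 (mod 3); since 8 ∣ 24, reducing mod 8 gives m ≡ 23 ≡ 7 (mod 8).

(⟸) Conversely, if m ≡ 2 (mod 3) and m ≡ 7 (mod 8), then by the Chinese remainder theorem m ≡ 23 (mod 24). This is exactly m ≡ 23 (mod 24).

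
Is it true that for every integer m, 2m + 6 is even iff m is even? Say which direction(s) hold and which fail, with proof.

[⇒] This fails: take m = 7. Then 2m + 6 = 20, which is even, yet m = 7 is odd, not even.

[⇐] Suppose m is even. Since 2 is even, 2m is even for every m, so 2m + 6 has the same parity as 6, which is even. Hence 2m + 6 is even.

(⇒) fails; (⇐) holds.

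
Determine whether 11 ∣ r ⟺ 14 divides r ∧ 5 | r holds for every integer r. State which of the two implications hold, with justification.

Neither implication holds.

[⇒] This fails: take r = 11. Certainly 11 ∣ 11, but 14 ∤ 11.

[⇐] This fails: take r = 70. Both 14 ∣ 70 and 5 ∣ 70, yet 70 is not a multiple of 11 (since 70 = 6·11 + 4), so 11 ∤ 70.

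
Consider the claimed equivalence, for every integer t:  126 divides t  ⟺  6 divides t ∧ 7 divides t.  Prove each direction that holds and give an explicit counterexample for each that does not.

(←) This fails: take t = 42. Both 6 ∣ 42 and 7 ∣ 42, yet 42 is not a multiple of 126 (since 42 = 0·126 + 42), so 126 ∤ 42.

(→) If 126 ∣ t, write t = 126q. Since 126 = 21·6, t = 6·(21q), so 6 ∣ t; and since 126 = 18·7, t = 7·(18q), so 7 ∣ t.

Only the forward direction holds.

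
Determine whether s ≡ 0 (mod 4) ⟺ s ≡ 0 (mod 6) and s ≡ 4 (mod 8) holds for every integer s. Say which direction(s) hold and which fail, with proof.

(⇒) This fails: s = 0 gives 0 ≡ 0 (mod 4) but 0 ≡ 0 (mod 8), so the conjunction on the right does not hold.

(⇐) Conversely, if s ≡ 0 (mod 6) and s ≡ 4 (mod 8), then by the Chinese remainder theorem s ≡ 12 (mod 24). Since 12 ≡ 0 (mod 4) and 4 ∣ 24, we get s ≡ 0 (mod 4).

The forward direction fails; the converse holds.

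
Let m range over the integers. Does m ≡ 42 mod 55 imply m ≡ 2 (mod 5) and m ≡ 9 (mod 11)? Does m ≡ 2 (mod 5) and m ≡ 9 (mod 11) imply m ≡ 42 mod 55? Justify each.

The biconditional holds.

(⟹) Suppose m ≡ 42 (mod 55); write m = 55j + 42. Since 5 ∣ 55, reducing mod 5 gives m ≡ 42 ≡ 2 (mod 5); since 11 ∣ 55, reducing mod 11 gives m ≡ 42 ≡ 9 (mod 11).

(⟸) Conversely, if m ≡ 2 (mod 5) and m ≡ 9 (mod 11), then by the Chinese remainder theorem m ≡ 42 (mod 55). This is exactly m ≡ 42 (mod 55).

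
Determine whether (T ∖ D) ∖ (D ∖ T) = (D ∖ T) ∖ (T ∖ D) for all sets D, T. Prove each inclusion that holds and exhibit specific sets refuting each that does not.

Both inclusions fail.

Forward inclusion. This inclusion fails. Take D = ∅, T = {1}; then 1 ∈ (T ∖ D) ∖ (D ∖ T) but 1 ∉ (D ∖ T) ∖ (T ∖ D).

Reverse inclusion. This inclusion fails. Take D = {1}, T = ∅; then 1 ∈ (D ∖ T) ∖ (T ∖ D) but 1 ∉ (T ∖ D) ∖ (D ∖ T).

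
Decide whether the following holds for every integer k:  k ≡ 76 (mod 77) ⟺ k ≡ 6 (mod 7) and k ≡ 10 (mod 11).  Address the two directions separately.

Both implications hold.

[⇐] If k ≡ 6 (mod 7) and k ≡ 10 (mod 11), then by the Chinese remainder theorem k ≡ 76 (mod 77). This is exactly k ≡ 76 (mod 77).

[⇒] Suppose k ≡ 76 (mod 77); write k = 77j + 76. Since 7 ∣ 77, reducing mod 7 gives k ≡ 76 ≡ 6 (mod 7); since 11 ∣ 77, reducing mod 11 gives k ≡ 76 ≡ 10 (mod 11).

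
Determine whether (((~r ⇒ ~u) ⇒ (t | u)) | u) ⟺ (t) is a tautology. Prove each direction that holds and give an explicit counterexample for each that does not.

Only the converse holds.

(⇒) This fails. Under t = F, r = F, u = T, the left side is true but the right side is false.

(⇐) Assume the antecedent. If t is true, ((~r ⇒ ~u) ⇒ (t | u)) | u reduces to true regardless of the other variables. If t is false, the antecedent cannot hold. Either way ((~r ⇒ ~u) ⇒ (t | u)) | u holds.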